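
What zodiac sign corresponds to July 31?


Date: July 31
Conventional tropical zodiac dates: Leo from July 23 onward; Virgo starts August 23
July 31 falls within the Leo range

Leo


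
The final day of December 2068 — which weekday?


December 2068 has 31 days
Anchor: Jan 1, 2068. With p = 2068 - 1 = 2067: (p + p//4 - p//100 + p//400) mod 7 = (2067 + 516 - 20 + 5) mod 7 = 2568 mod 7 = 6 -> Sunday (Mon=0 ... Sun=6)
Days before December (Jan-Nov): 335; December 1 index = (6 + 335) mod 7 = 5 -> Saturday
Last day offset: 31 - 1 = 30 days
Weekday index = (5 + 30) mod 7 = 0

Monday, December 31


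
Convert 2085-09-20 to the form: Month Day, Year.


ISO 2085-09-20 parses as year=2085, month=09, day=20
Month 9 -> September

September 20, 2085


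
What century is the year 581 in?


Century = (year - 1) // 100 + 1
= (581 - 1) // 100 + 1
= 580 // 100 + 1
= 5 + 1

6th century


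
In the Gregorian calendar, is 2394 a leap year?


Gregorian leap year rule: divisible by 4, but not by 100, unless also by 400.
2394 is not divisible by 4 -> not a leap year

No


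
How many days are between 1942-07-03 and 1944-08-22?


From 1942-07-03 to 1944-08-22
1942-07-03: days before July = 31 + 28 + 31 + 30 + 31 + 30 = 181 (1942 is not a leap year); day of year = 181 + 3 = 184
1944-08-22: days before August = 31 + 29 + 31 + 30 + 31 + 30 + 31 = 213 (1944 is a leap year); day of year = 213 + 22 = 235
Rest of 1942: 365 - 184 = 181
Full years 1943 (365): 365
Total = 181 + 365 + 235 = 781

781 days


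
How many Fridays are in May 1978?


May 1978 has 31 days
Anchor: Jan 1, 1978. With p = 1978 - 1 = 1977: (p + p//4 - p//100 + p//400) mod 7 = (1977 + 494 - 19 + 4) mod 7 = 2456 mod 7 = 6 -> Sunday (Mon=0 ... Sun=6)
Days before May (Jan-Apr): 120; May 1 index = (6 + 120) mod 7 = 0 -> Monday
First Friday is May 5
Fridays: 5, 12, 19, 26

4 Fridays


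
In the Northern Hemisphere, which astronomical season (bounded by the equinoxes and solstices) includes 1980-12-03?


Date: December 3
Astronomical Autumn (approx.; exact equinox/solstice day varies by year): September 22 to December 20
December 3 falls within the Autumn window

Autumn


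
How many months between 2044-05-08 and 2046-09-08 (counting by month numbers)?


From May 2044 to September 2046
2 years * 12 = 24 months, plus 4 months = 28

28 months


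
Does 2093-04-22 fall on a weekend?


Anchor: Jan 1, 2093. With p = 2093 - 1 = 2092: (p + p//4 - p//100 + p//400) mod 7 = (2092 + 523 - 20 + 5) mod 7 = 2600 mod 7 = 3 -> Thursday (Mon=0 ... Sun=6)
Day of year: 112; offset = 111
Weekday index = (3 + 111) mod 7 = 2 -> Wednesday
Weekend days: Saturday, Sunday

No


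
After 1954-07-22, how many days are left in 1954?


Day of year: 203 of 365
Remaining = 365 - 203

162 days


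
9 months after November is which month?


November is month 11
11 + 9 = 20; wrap: 20 - 12 = 8

August


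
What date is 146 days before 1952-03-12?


Start: 1952-03-12, subtract 146 days
Back 12 days from March 12 reaches February 29, 1952 -> 134 left
February 1952 has 29 days -> back to January 31, 1952 -> 105 left
January 1952 has 31 days -> back to December 31, 1951 -> 74 left
December 1951 has 31 days -> back to November 30, 1951 -> 43 left
November 1951 has 30 days -> back to October 31, 1951 -> 13 left
October 1951: 31 - 13 = 18 -> lands on October 18

Result: 1951-10-18


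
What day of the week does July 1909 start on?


Target: July 1, 1909
Anchor: Jan 1, 1909. With p = 1909 - 1 = 1908: (p + p//4 - p//100 + p//400) mod 7 = (1908 + 477 - 19 + 4) mod 7 = 2370 mod 7 = 4 -> Friday (Mon=0 ... Sun=6)
Days before July (Jan-Jun): 181 days
Weekday index = (4 + 181) mod 7 = 3

Thursday


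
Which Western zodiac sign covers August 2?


Date: August 2
Conventional tropical zodiac dates: Leo from July 23 onward; Virgo starts August 23
August 2 falls within the Leo range

Leo


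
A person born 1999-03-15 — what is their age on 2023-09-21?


Birth: 1999-03-15
Reference: 2023-09-21
Year difference: 2023 - 1999 = 24

24 years old


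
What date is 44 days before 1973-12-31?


Start: 1973-12-31, subtract 44 days
Back 31 days from December 31 reaches November 30, 1973 -> 13 left
November 1973: 30 - 13 = 17 -> lands on November 17

Result: 1973-11-17


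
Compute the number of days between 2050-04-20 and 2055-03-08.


From 2050-04-20 to 2055-03-08
2050-04-20: days before April = 31 + 28 + 31 = 90 (2050 is not a leap year); day of year = 90 + 20 = 110
2055-03-08: days before March = 31 + 28 = 59 (2055 is not a leap year); day of year = 59 + 8 = 67
Rest of 2050: 365 - 110 = 255
Full years 2051 (365), 2052 (366), 2053 (365), 2054 (365): 1461
Total = 255 + 1461 + 67 = 1783

1783 days


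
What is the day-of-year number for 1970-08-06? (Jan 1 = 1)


Date: August 6, 1970
Days in months 1 through 7: 212
Plus 6 days in August

Day of year: 218


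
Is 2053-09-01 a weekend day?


Anchor: Jan 1, 2053. With p = 2053 - 1 = 2052: (p + p//4 - p//100 + p//400) mod 7 = (2052 + 513 - 20 + 5) mod 7 = 2550 mod 7 = 2 -> Wednesday (Mon=0 ... Sun=6)
Day of year: 244; offset = 243
Weekday index = (2 + 243) mod 7 = 0 -> Monday
Weekend days: Saturday, Sunday

No


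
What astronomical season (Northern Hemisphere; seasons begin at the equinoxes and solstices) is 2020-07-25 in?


Date: July 25
Astronomical Summer (approx.; exact equinox/solstice day varies by year): June 21 to September 21
July 25 falls within the Summer window

Summer


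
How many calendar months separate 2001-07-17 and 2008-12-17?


From July 2001 to December 2008
7 years * 12 = 84 months, plus 5 months = 89

89 months


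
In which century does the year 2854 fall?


Century = (year - 1) // 100 + 1
= (2854 - 1) // 100 + 1
= 2853 // 100 + 1
= 28 + 1

29th century


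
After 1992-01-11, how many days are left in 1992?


Day of year: 11 of 366
Remaining = 366 - 11

355 days


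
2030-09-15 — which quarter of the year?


Month: September (month 9)
Q1: Jan-Mar, Q2: Apr-Jun, Q3: Jul-Sep, Q4: Oct-Dec

Q3


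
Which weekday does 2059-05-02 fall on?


Date: May 2, 2059
Anchor: Jan 1, 2059. With p = 2059 - 1 = 2058: (p + p//4 - p//100 + p//400) mod 7 = (2058 + 514 - 20 + 5) mod 7 = 2557 mod 7 = 2 -> Wednesday (Mon=0 ... Sun=6)
Days before May (Jan-Apr): 120; offset = 120 + 2 - 1 = 121
Weekday index = (2 + 121) mod 7 = 4

Day of the week: Friday


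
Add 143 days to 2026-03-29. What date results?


Start: 2026-03-29, add 143 days
March 2026 has 31 days: 31 - 29 = 2 days to March 31 -> 141 left
April 2026 has 30 days -> 111 left
May 2026 has 31 days -> 80 left
June 2026 has 30 days -> 50 left
July 2026 has 31 days -> 19 left
August 2026: 19 <= 31 -> lands on August 19

Result: 2026-08-19


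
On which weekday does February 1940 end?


February 1940 has 29 days
Anchor: Jan 1, 1940. With p = 1940 - 1 = 1939: (p + p//4 - p//100 + p//400) mod 7 = (1939 + 484 - 19 + 4) mod 7 = 2408 mod 7 = 0 -> Monday (Mon=0 ... Sun=6)
Days before February (Jan): 31; February 1 index = (0 + 31) mod 7 = 3 -> Thursday
Last day offset: 29 - 1 = 28 days
Weekday index = (3 + 28) mod 7 = 3

Thursday, February 29


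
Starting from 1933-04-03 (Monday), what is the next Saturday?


Current: Monday
Target: Saturday
Days ahead: 5

Next Saturday: 1933-04-08


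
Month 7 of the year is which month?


Month 7 of 12

July


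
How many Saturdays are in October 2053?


October 2053 has 31 days
Anchor: Jan 1, 2053. With p = 2053 - 1 = 2052: (p + p//4 - p//100 + p//400) mod 7 = (2052 + 513 - 20 + 5) mod 7 = 2550 mod 7 = 2 -> Wednesday (Mon=0 ... Sun=6)
Days before October (Jan-Sep): 273; October 1 index = (2 + 273) mod 7 = 2 -> Wednesday
First Saturday is October 4
Saturdays: 4, 11, 18, 25

4 Saturdays


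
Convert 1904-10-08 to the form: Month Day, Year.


ISO 1904-10-08 parses as year=1904, month=10, day=08
Month 10 -> October

October 8, 1904


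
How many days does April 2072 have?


April 2072

30 days


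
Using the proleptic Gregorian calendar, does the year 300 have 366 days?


Gregorian leap year rule: divisible by 4, but not by 100, unless also by 400.
300 is divisible by 100 but not 400 -> not a leap year

No


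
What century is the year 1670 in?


Century = (year - 1) // 100 + 1
= (1670 - 1) // 100 + 1
= 1669 // 100 + 1
= 16 + 1

17th century


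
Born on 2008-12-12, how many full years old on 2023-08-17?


Birth: 2008-12-12
Reference: 2023-08-17
Year difference: 2023 - 2008 = 15
Birthday not yet reached in 2023, subtract 1

14 years old


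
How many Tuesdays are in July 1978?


July 1978 has 31 days
Anchor: Jan 1, 1978. With p = 1978 - 1 = 1977: (p + p//4 - p//100 + p//400) mod 7 = (1977 + 494 - 19 + 4) mod 7 = 2456 mod 7 = 6 -> Sunday (Mon=0 ... Sun=6)
Days before July (Jan-Jun): 181; July 1 index = (6 + 181) mod 7 = 5 -> Saturday
First Tuesday is July 4
Tuesdays: 4, 11, 18, 25

4 Tuesdays


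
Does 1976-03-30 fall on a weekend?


Anchor: Jan 1, 1976. With p = 1976 - 1 = 1975: (p + p//4 - p//100 + p//400) mod 7 = (1975 + 493 - 19 + 4) mod 7 = 2453 mod 7 = 3 -> Thursday (Mon=0 ... Sun=6)
Day of year: 90; offset = 89
Weekday index = (3 + 89) mod 7 = 1 -> Tuesday
Weekend days: Saturday, Sunday

No


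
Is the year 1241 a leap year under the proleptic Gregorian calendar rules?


Gregorian leap year rule: divisible by 4, but not by 100, unless also by 400.
1241 is not divisible by 4 -> not a leap year

No


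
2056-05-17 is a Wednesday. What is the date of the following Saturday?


Current: Wednesday
Target: Saturday
Days ahead: 3

Next Saturday: 2056-05-20


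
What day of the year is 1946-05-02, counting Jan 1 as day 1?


Date: May 2, 1946
Days in months 1 through 4: 120
Plus 2 days in May

Day of year: 122


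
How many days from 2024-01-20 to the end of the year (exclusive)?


Day of year: 20 of 366
Remaining = 366 - 20

346 days


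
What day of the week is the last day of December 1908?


December 1908 has 31 days
Anchor: Jan 1, 1908. With p = 1908 - 1 = 1907: (p + p//4 - p//100 + p//400) mod 7 = (1907 + 476 - 19 + 4) mod 7 = 2368 mod 7 = 2 -> Wednesday (Mon=0 ... Sun=6)
Days before December (Jan-Nov): 335; December 1 index = (2 + 335) mod 7 = 1 -> Tuesday
Last day offset: 31 - 1 = 30 days
Weekday index = (1 + 30) mod 7 = 3

Thursday, December 31


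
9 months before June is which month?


June is month 6
6 - 9 = -3; wrap: -3 + 12 = 9

September


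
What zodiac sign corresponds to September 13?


Date: September 13
Conventional tropical zodiac dates: Virgo from August 23 onward; Libra starts September 23
September 13 falls within the Virgo range

Virgo


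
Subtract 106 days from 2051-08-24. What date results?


Start: 2051-08-24, subtract 106 days
Back 24 days from August 24 reaches July 31, 2051 -> 82 left
July 2051 has 31 days -> back to June 30, 2051 -> 51 left
June 2051 has 30 days -> back to May 31, 2051 -> 21 left
May 2051: 31 - 21 = 10 -> lands on May 10

Result: 2051-05-10


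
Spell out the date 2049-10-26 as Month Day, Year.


ISO 2049-10-26 parses as year=2049, month=10, day=26
Month 10 -> October

October 26, 2049


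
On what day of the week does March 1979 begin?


Target: March 1, 1979
Anchor: Jan 1, 1979. With p = 1979 - 1 = 1978: (p + p//4 - p//100 + p//400) mod 7 = (1978 + 494 - 19 + 4) mod 7 = 2457 mod 7 = 0 -> Monday (Mon=0 ... Sun=6)
Days before March (Jan-Feb): 59 days
Weekday index = (0 + 59) mod 7 = 3

Thursday


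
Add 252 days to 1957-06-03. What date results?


Start: 1957-06-03, add 252 days
June 1957 has 30 days: 30 - 3 = 27 days to June 30 -> 225 left
July 1957 has 31 days -> 194 left
August 1957 has 31 days -> 163 left
September 1957 has 30 days -> 133 left
October 1957 has 31 days -> 102 left
November 1957 has 30 days -> 72 left
December 1957 has 31 days -> 41 left
January 1958 has 31 days -> 10 left
February 1958: 10 <= 28 -> lands on February 10

Result: 1958-02-10


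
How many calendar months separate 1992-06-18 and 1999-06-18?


From June 1992 to June 1999
7 years * 12 = 84 months = 84

84 months


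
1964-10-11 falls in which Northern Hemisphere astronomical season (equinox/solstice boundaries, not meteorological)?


Date: October 11
Astronomical Autumn (approx.; exact equinox/solstice day varies by year): September 22 to December 20
October 11 falls within the Autumn window

Autumn


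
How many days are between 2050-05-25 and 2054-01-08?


From 2050-05-25 to 2054-01-08
2050-05-25: days before May = 31 + 28 + 31 + 30 = 120 (2050 is not a leap year); day of year = 120 + 25 = 145
2054-01-08: day of year = 8
Rest of 2050: 365 - 145 = 220
Full years 2051 (365), 2052 (366), 2053 (365): 1096
Total = 220 + 1096 + 8 = 1324

1324 days


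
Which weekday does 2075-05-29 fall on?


Date: May 29, 2075
Anchor: Jan 1, 2075. With p = 2075 - 1 = 2074: (p + p//4 - p//100 + p//400) mod 7 = (2074 + 518 - 20 + 5) mod 7 = 2577 mod 7 = 1 -> Tuesday (Mon=0 ... Sun=6)
Days before May (Jan-Apr): 120; offset = 120 + 29 - 1 = 148
Weekday index = (1 + 148) mod 7 = 2

Day of the week: Wednesday


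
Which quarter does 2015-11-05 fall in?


Month: November (month 11)
Q1: Jan-Mar, Q2: Apr-Jun, Q3: Jul-Sep, Q4: Oct-Dec

Q4


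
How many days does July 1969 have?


July 1969

31 days


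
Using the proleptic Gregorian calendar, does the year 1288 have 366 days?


Gregorian leap year rule: divisible by 4, but not by 100, unless also by 400.
1288 is divisible by 4 but not 100 -> leap year

Yes


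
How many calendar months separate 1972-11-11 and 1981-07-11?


From November 1972 to July 1981
9 years * 12 = 108 months, minus 4 months = 104

104 months


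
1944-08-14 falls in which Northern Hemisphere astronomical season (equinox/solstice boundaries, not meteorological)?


Date: August 14
Astronomical Summer (approx.; exact equinox/solstice day varies by year): June 21 to September 21
August 14 falls within the Summer window

Summer


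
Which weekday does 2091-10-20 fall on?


Date: October 20, 2091
Anchor: Jan 1, 2091. With p = 2091 - 1 = 2090: (p + p//4 - p//100 + p//400) mod 7 = (2090 + 522 - 20 + 5) mod 7 = 2597 mod 7 = 0 -> Monday (Mon=0 ... Sun=6)
Days before October (Jan-Sep): 273; offset = 273 + 20 - 1 = 292
Weekday index = (0 + 292) mod 7 = 5

Day of the week: Saturday


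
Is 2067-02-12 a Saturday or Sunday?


Anchor: Jan 1, 2067. With p = 2067 - 1 = 2066: (p + p//4 - p//100 + p//400) mod 7 = (2066 + 516 - 20 + 5) mod 7 = 2567 mod 7 = 5 -> Saturday (Mon=0 ... Sun=6)
Day of year: 43; offset = 42
Weekday index = (5 + 42) mod 7 = 5 -> Saturday
Weekend days: Saturday, Sunday

Yes


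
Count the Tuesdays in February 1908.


February 1908 has 29 days
Anchor: Jan 1, 1908. With p = 1908 - 1 = 1907: (p + p//4 - p//100 + p//400) mod 7 = (1907 + 476 - 19 + 4) mod 7 = 2368 mod 7 = 2 -> Wednesday (Mon=0 ... Sun=6)
Days before February (Jan): 31; February 1 index = (2 + 31) mod 7 = 5 -> Saturday
First Tuesday is February 4
Tuesdays: 4, 11, 18, 25

4 Tuesdays


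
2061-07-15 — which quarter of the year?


Month: July (month 7)
Q1: Jan-Mar, Q2: Apr-Jun, Q3: Jul-Sep, Q4: Oct-Dec

Q3


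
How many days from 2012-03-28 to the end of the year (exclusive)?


Day of year: 88 of 366
Remaining = 366 - 88

278 days


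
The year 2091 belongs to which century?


Century = (year - 1) // 100 + 1
= (2091 - 1) // 100 + 1
= 2090 // 100 + 1
= 20 + 1

21st century


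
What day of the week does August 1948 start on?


Target: August 1, 1948
Anchor: Jan 1, 1948. With p = 1948 - 1 = 1947: (p + p//4 - p//100 + p//400) mod 7 = (1947 + 486 - 19 + 4) mod 7 = 2418 mod 7 = 3 -> Thursday (Mon=0 ... Sun=6)
Days before August (Jan-Jul): 213 days
Weekday index = (3 + 213) mod 7 = 6

Sunday


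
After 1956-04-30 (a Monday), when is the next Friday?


Current: Monday
Target: Friday
Days ahead: 4

Next Friday: 1956-05-04


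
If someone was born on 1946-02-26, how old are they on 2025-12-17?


Birth: 1946-02-26
Reference: 2025-12-17
Year difference: 2025 - 1946 = 79

79 years old


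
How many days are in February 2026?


February 2026 (leap year: no)

28 days


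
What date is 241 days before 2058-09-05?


Start: 2058-09-05, subtract 241 days
Back 5 days from September 5 reaches August 31, 2058 -> 236 left
August 2058 has 31 days -> back to July 31, 2058 -> 205 left
July 2058 has 31 days -> back to June 30, 2058 -> 174 left
June 2058 has 30 days -> back to May 31, 2058 -> 144 left
May 2058 has 31 days -> back to April 30, 2058 -> 113 left
April 2058 has 30 days -> back to March 31, 2058 -> 83 left
March 2058 has 31 days -> back to February 28, 2058 -> 52 left
February 2058 has 28 days -> back to January 31, 2058 -> 24 left
January 2058: 31 - 24 = 7 -> lands on January 7

Result: 2058-01-07


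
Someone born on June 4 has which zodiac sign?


Date: June 4
Conventional tropical zodiac dates: Gemini from May 21 onward; Cancer starts June 21
June 4 falls within the Gemini range

Gemini


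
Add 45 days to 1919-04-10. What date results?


Start: 1919-04-10, add 45 days
April 1919 has 30 days: 30 - 10 = 20 days to April 30 -> 25 left
May 1919: 25 <= 31 -> lands on May 25

Result: 1919-05-25


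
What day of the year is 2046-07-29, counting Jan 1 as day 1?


Date: July 29, 2046
Days in months 1 through 6: 181
Plus 29 days in July

Day of year: 210


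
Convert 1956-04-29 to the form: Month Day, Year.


ISO 1956-04-29 parses as year=1956, month=04, day=29
Month 4 -> April

April 29, 1956


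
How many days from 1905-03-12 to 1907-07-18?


From 1905-03-12 to 1907-07-18
1905-03-12: days before March = 31 + 28 = 59 (1905 is not a leap year); day of year = 59 + 12 = 71
1907-07-18: days before July = 31 + 28 + 31 + 30 + 31 + 30 = 181 (1907 is not a leap year); day of year = 181 + 18 = 199
Rest of 1905: 365 - 71 = 294
Full years 1906 (365): 365
Total = 294 + 365 + 199 = 858

858 days


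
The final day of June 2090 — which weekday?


June 2090 has 30 days
Anchor: Jan 1, 2090. With p = 2090 - 1 = 2089: (p + p//4 - p//100 + p//400) mod 7 = (2089 + 522 - 20 + 5) mod 7 = 2596 mod 7 = 6 -> Sunday (Mon=0 ... Sun=6)
Days before June (Jan-May): 151; June 1 index = (6 + 151) mod 7 = 3 -> Thursday
Last day offset: 30 - 1 = 29 days
Weekday index = (3 + 29) mod 7 = 4

Friday, June 30


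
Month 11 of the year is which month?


Month 11 of 12

November


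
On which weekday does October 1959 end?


October 1959 has 31 days
Anchor: Jan 1, 1959. With p = 1959 - 1 = 1958: (p + p//4 - p//100 + p//400) mod 7 = (1958 + 489 - 19 + 4) mod 7 = 2432 mod 7 = 3 -> Thursday (Mon=0 ... Sun=6)
Days before October (Jan-Sep): 273; October 1 index = (3 + 273) mod 7 = 3 -> Thursday
Last day offset: 31 - 1 = 30 days
Weekday index = (3 + 30) mod 7 = 5

Saturday, October 31


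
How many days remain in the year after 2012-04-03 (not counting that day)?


Day of year: 94 of 366
Remaining = 366 - 94

272 days


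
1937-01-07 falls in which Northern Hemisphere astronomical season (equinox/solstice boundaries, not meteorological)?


Date: January 7
Astronomical Winter (approx.; exact equinox/solstice day varies by year): December 21 to March 19
January 7 falls within the Winter window

Winter


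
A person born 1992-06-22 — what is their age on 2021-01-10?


Birth: 1992-06-22
Reference: 2021-01-10
Year difference: 2021 - 1992 = 29
Birthday not yet reached in 2021, subtract 1

28 years old


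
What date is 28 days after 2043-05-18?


Start: 2043-05-18, add 28 days
May 2043 has 31 days: 31 - 18 = 13 days to May 31 -> 15 left
June 2043: 15 <= 30 -> lands on June 15

Result: 2043-06-15


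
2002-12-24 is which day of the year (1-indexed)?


Date: December 24, 2002
Days in months 1 through 11: 334
Plus 24 days in December

Day of year: 358


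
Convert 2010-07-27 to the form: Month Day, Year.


ISO 2010-07-27 parses as year=2010, month=07, day=27
Month 7 -> July

July 27, 2010


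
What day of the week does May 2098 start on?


Target: May 1, 2098
Anchor: Jan 1, 2098. With p = 2098 - 1 = 2097: (p + p//4 - p//100 + p//400) mod 7 = (2097 + 524 - 20 + 5) mod 7 = 2606 mod 7 = 2 -> Wednesday (Mon=0 ... Sun=6)
Days before May (Jan-Apr): 120 days
Weekday index = (2 + 120) mod 7 = 3

Thursday


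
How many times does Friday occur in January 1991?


January 1991 has 31 days
Anchor: Jan 1, 1991. With p = 1991 - 1 = 1990: (p + p//4 - p//100 + p//400) mod 7 = (1990 + 497 - 19 + 4) mod 7 = 2472 mod 7 = 1 -> Tuesday (Mon=0 ... Sun=6)
January 1 is the anchor itself -> Tuesday
First Friday is January 4
Fridays: 4, 11, 18, 25

4 Fridays


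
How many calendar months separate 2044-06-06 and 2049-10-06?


From June 2044 to October 2049
5 years * 12 = 60 months, plus 4 months = 64

64 months


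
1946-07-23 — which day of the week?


Date: July 23, 1946
Anchor: Jan 1, 1946. With p = 1946 - 1 = 1945: (p + p//4 - p//100 + p//400) mod 7 = (1945 + 486 - 19 + 4) mod 7 = 2416 mod 7 = 1 -> Tuesday (Mon=0 ... Sun=6)
Days before July (Jan-Jun): 181; offset = 181 + 23 - 1 = 203
Weekday index = (1 + 203) mod 7 = 1

Day of the week: Tuesday


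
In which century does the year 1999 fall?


Century = (year - 1) // 100 + 1
= (1999 - 1) // 100 + 1
= 1998 // 100 + 1
= 19 + 1

20th century


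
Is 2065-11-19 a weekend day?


Anchor: Jan 1, 2065. With p = 2065 - 1 = 2064: (p + p//4 - p//100 + p//400) mod 7 = (2064 + 516 - 20 + 5) mod 7 = 2565 mod 7 = 3 -> Thursday (Mon=0 ... Sun=6)
Day of year: 323; offset = 322
Weekday index = (3 + 322) mod 7 = 3 -> Thursday
Weekend days: Saturday, Sunday

No


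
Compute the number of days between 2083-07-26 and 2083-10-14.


From 2083-07-26 to 2083-10-14
2083-07-26: days before July = 31 + 28 + 31 + 30 + 31 + 30 = 181 (2083 is not a leap year); day of year = 181 + 26 = 207
2083-10-14: days before October = 31 + 28 + 31 + 30 + 31 + 30 + 31 + 31 + 30 = 273 (2083 is not a leap year); day of year = 273 + 14 = 287
Same year: 287 - 207 = 80

80 days


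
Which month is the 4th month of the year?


Month 4 of 12

April


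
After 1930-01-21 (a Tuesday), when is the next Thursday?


Current: Tuesday
Target: Thursday
Days ahead: 2

Next Thursday: 1930-01-23


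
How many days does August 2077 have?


August 2077

31 days


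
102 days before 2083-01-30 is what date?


Start: 2083-01-30, subtract 102 days
Back 30 days from January 30 reaches December 31, 2082 -> 72 left
December 2082 has 31 days -> back to November 30, 2082 -> 41 left
November 2082 has 30 days -> back to October 31, 2082 -> 11 left
October 2082: 31 - 11 = 20 -> lands on October 20

Result: 2082-10-20


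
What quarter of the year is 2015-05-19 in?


Month: May (month 5)
Q1: Jan-Mar, Q2: Apr-Jun, Q3: Jul-Sep, Q4: Oct-Dec

Q2


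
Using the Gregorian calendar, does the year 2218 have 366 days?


Gregorian leap year rule: divisible by 4, but not by 100, unless also by 400.
2218 is not divisible by 4 -> not a leap year

No


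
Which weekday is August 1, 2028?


Target: August 1, 2028
Anchor: Jan 1, 2028. With p = 2028 - 1 = 2027: (p + p//4 - p//100 + p//400) mod 7 = (2027 + 506 - 20 + 5) mod 7 = 2518 mod 7 = 5 -> Saturday (Mon=0 ... Sun=6)
Days before August (Jan-Jul): 213 days
Weekday index = (5 + 213) mod 7 = 1

Tuesday


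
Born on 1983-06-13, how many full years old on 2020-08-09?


Birth: 1983-06-13
Reference: 2020-08-09
Year difference: 2020 - 1983 = 37

37 years old


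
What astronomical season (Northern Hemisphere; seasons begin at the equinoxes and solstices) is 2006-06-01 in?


Date: June 1
Astronomical Spring (approx.; exact equinox/solstice day varies by year): March 20 to June 20
June 1 falls within the Spring window

Spring


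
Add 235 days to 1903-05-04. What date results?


Start: 1903-05-04, add 235 days
May 1903 has 31 days: 31 - 4 = 27 days to May 31 -> 208 left
June 1903 has 30 days -> 178 left
July 1903 has 31 days -> 147 left
August 1903 has 31 days -> 116 left
September 1903 has 30 days -> 86 left
October 1903 has 31 days -> 55 left
November 1903 has 30 days -> 25 left
December 1903: 25 <= 31 -> lands on December 25

Result: 1903-12-25


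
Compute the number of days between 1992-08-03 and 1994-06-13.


From 1992-08-03 to 1994-06-13
1992-08-03: days before August = 31 + 29 + 31 + 30 + 31 + 30 + 31 = 213 (1992 is a leap year); day of year = 213 + 3 = 216
1994-06-13: days before June = 31 + 28 + 31 + 30 + 31 = 151 (1994 is not a leap year); day of year = 151 + 13 = 164
Rest of 1992: 366 - 216 = 150
Full years 1993 (365): 365
Total = 150 + 365 + 164 = 679

679 days


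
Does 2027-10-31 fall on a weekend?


Anchor: Jan 1, 2027. With p = 2027 - 1 = 2026: (p + p//4 - p//100 + p//400) mod 7 = (2026 + 506 - 20 + 5) mod 7 = 2517 mod 7 = 4 -> Friday (Mon=0 ... Sun=6)
Day of year: 304; offset = 303
Weekday index = (4 + 303) mod 7 = 6 -> Sunday
Weekend days: Saturday, Sunday

Yes


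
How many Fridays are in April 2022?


April 2022 has 30 days
Anchor: Jan 1, 2022. With p = 2022 - 1 = 2021: (p + p//4 - p//100 + p//400) mod 7 = (2021 + 505 - 20 + 5) mod 7 = 2511 mod 7 = 5 -> Saturday (Mon=0 ... Sun=6)
Days before April (Jan-Mar): 90; April 1 index = (5 + 90) mod 7 = 4 -> Friday
First Friday is April 1
Fridays: 1, 8, 15, 22, 29

5 Fridays


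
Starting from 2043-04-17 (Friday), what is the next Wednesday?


Current: Friday
Target: Wednesday
Days ahead: 5

Next Wednesday: 2043-04-22


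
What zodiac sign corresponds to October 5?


Date: October 5
Conventional tropical zodiac dates: Libra from September 23 onward; Scorpio starts October 23
October 5 falls within the Libra range

Libra


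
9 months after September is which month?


September is month 9
9 + 9 = 18; wrap: 18 - 12 = 6

June


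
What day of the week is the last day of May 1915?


May 1915 has 31 days
Anchor: Jan 1, 1915. With p = 1915 - 1 = 1914: (p + p//4 - p//100 + p//400) mod 7 = (1914 + 478 - 19 + 4) mod 7 = 2377 mod 7 = 4 -> Friday (Mon=0 ... Sun=6)
Days before May (Jan-Apr): 120; May 1 index = (4 + 120) mod 7 = 5 -> Saturday
Last day offset: 31 - 1 = 30 days
Weekday index = (5 + 30) mod 7 = 0

Monday, May 31


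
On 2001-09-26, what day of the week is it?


Date: September 26, 2001
Anchor: Jan 1, 2001. With p = 2001 - 1 = 2000: (p + p//4 - p//100 + p//400) mod 7 = (2000 + 500 - 20 + 5) mod 7 = 2485 mod 7 = 0 -> Monday (Mon=0 ... Sun=6)
Days before September (Jan-Aug): 243; offset = 243 + 26 - 1 = 268
Weekday index = (0 + 268) mod 7 = 2

Day of the week: Wednesday


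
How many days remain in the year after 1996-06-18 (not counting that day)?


Day of year: 170 of 366
Remaining = 366 - 170

196 days


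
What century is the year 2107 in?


Century = (year - 1) // 100 + 1
= (2107 - 1) // 100 + 1
= 2106 // 100 + 1
= 21 + 1

22nd century


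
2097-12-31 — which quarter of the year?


Month: December (month 12)
Q1: Jan-Mar, Q2: Apr-Jun, Q3: Jul-Sep, Q4: Oct-Dec

Q4


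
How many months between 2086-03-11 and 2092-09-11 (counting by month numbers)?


From March 2086 to September 2092
6 years * 12 = 72 months, plus 6 months = 78

78 months


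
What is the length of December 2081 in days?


December 2081

31 days


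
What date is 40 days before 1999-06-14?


Start: 1999-06-14, subtract 40 days
Back 14 days from June 14 reaches May 31, 1999 -> 26 left
May 1999: 31 - 26 = 5 -> lands on May 5

Result: 1999-05-05


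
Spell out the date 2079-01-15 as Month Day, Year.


ISO 2079-01-15 parses as year=2079, month=01, day=15
Month 1 -> January

January 15, 2079


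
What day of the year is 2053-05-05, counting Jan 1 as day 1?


Date: May 5, 2053
Days in months 1 through 4: 120
Plus 5 days in May

Day of year: 125


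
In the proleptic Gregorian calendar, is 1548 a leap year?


Gregorian leap year rule: divisible by 4, but not by 100, unless also by 400.
1548 is divisible by 4 but not 100 -> leap year

Yes


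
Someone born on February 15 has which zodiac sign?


Date: February 15
Conventional tropical zodiac dates: Aquarius from January 20 onward; Pisces starts February 19
February 15 falls within the Aquarius range

Aquarius


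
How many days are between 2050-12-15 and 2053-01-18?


From 2050-12-15 to 2053-01-18
2050-12-15: days before December = 31 + 28 + 31 + 30 + 31 + 30 + 31 + 31 + 30 + 31 + 30 = 334 (2050 is not a leap year); day of year = 334 + 15 = 349
2053-01-18: day of year = 18
Rest of 2050: 365 - 349 = 16
Full years 2051 (365), 2052 (366): 731
Total = 16 + 731 + 18 = 765

765 days


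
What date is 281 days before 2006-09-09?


Start: 2006-09-09, subtract 281 days
Back 9 days from September 9 reaches August 31, 2006 -> 272 left
August 2006 has 31 days -> back to July 31, 2006 -> 241 left
July 2006 has 31 days -> back to June 30, 2006 -> 210 left
June 2006 has 30 days -> back to May 31, 2006 -> 180 left
May 2006 has 31 days -> back to April 30, 2006 -> 149 left
April 2006 has 30 days -> back to March 31, 2006 -> 119 left
March 2006 has 31 days -> back to February 28, 2006 -> 88 left
February 2006 has 28 days -> back to January 31, 2006 -> 60 left
January 2006 has 31 days -> back to December 31, 2005 -> 29 left
December 2005: 31 - 29 = 2 -> lands on December 2

Result: 2005-12-02


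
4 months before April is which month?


April is month 4
4 - 4 = 0; wrap: 0 + 12 = 12

December


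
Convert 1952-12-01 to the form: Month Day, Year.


ISO 1952-12-01 parses as year=1952, month=12, day=01
Month 12 -> December

December 1, 1952


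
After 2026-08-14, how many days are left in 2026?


Day of year: 226 of 365
Remaining = 365 - 226

139 days


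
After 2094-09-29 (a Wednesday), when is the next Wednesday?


Current: Wednesday
Target: Wednesday
Days ahead: 7

Next Wednesday: 2094-10-06


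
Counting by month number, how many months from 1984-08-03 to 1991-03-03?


From August 1984 to March 1991
7 years * 12 = 84 months, minus 5 months = 79

79 months


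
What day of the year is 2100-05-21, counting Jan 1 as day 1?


Date: May 21, 2100
Days in months 1 through 4: 120
Plus 21 days in May

Day of year: 141


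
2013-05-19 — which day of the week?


Date: May 19, 2013
Anchor: Jan 1, 2013. With p = 2013 - 1 = 2012: (p + p//4 - p//100 + p//400) mod 7 = (2012 + 503 - 20 + 5) mod 7 = 2500 mod 7 = 1 -> Tuesday (Mon=0 ... Sun=6)
Days before May (Jan-Apr): 120; offset = 120 + 19 - 1 = 138
Weekday index = (1 + 138) mod 7 = 6

Day of the week: Sunday


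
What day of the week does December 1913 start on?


Target: December 1, 1913
Anchor: Jan 1, 1913. With p = 1913 - 1 = 1912: (p + p//4 - p//100 + p//400) mod 7 = (1912 + 478 - 19 + 4) mod 7 = 2375 mod 7 = 2 -> Wednesday (Mon=0 ... Sun=6)
Days before December (Jan-Nov): 334 days
Weekday index = (2 + 334) mod 7 = 0

Monday


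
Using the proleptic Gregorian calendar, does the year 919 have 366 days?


Gregorian leap year rule: divisible by 4, but not by 100, unless also by 400.
919 is not divisible by 4 -> not a leap year

No


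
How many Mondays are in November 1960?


November 1960 has 30 days
Anchor: Jan 1, 1960. With p = 1960 - 1 = 1959: (p + p//4 - p//100 + p//400) mod 7 = (1959 + 489 - 19 + 4) mod 7 = 2433 mod 7 = 4 -> Friday (Mon=0 ... Sun=6)
Days before November (Jan-Oct): 305; November 1 index = (4 + 305) mod 7 = 1 -> Tuesday
First Monday is November 7
Mondays: 7, 14, 21, 28

4 Mondays


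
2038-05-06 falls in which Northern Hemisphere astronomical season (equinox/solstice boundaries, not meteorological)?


Date: May 6
Astronomical Spring (approx.; exact equinox/solstice day varies by year): March 20 to June 20
May 6 falls within the Spring window

Spring


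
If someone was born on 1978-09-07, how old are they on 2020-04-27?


Birth: 1978-09-07
Reference: 2020-04-27
Year difference: 2020 - 1978 = 42
Birthday not yet reached in 2020, subtract 1

41 years old


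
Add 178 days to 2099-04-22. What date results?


Start: 2099-04-22, add 178 days
April 2099 has 30 days: 30 - 22 = 8 days to April 30 -> 170 left
May 2099 has 31 days -> 139 left
June 2099 has 30 days -> 109 left
July 2099 has 31 days -> 78 left
August 2099 has 31 days -> 47 left
September 2099 has 30 days -> 17 left
October 2099: 17 <= 31 -> lands on October 17

Result: 2099-10-17


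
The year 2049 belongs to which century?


Century = (year - 1) // 100 + 1
= (2049 - 1) // 100 + 1
= 2048 // 100 + 1
= 20 + 1

21st century


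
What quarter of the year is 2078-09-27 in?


Month: September (month 9)
Q1: Jan-Mar, Q2: Apr-Jun, Q3: Jul-Sep, Q4: Oct-Dec

Q3


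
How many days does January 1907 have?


January 1907

31 days


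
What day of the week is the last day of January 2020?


January 2020 has 31 days
Anchor: Jan 1, 2020. With p = 2020 - 1 = 2019: (p + p//4 - p//100 + p//400) mod 7 = (2019 + 504 - 20 + 5) mod 7 = 2508 mod 7 = 2 -> Wednesday (Mon=0 ... Sun=6)
January 1 is the anchor itself -> Wednesday
Last day offset: 31 - 1 = 30 days
Weekday index = (2 + 30) mod 7 = 4

Friday, January 31


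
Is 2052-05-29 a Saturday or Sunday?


Anchor: Jan 1, 2052. With p = 2052 - 1 = 2051: (p + p//4 - p//100 + p//400) mod 7 = (2051 + 512 - 20 + 5) mod 7 = 2548 mod 7 = 0 -> Monday (Mon=0 ... Sun=6)
Day of year: 150; offset = 149
Weekday index = (0 + 149) mod 7 = 2 -> Wednesday
Weekend days: Saturday, Sunday

No


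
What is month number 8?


Month 8 of 12

August


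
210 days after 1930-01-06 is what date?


Start: 1930-01-06, add 210 days
January 1930 has 31 days: 31 - 6 = 25 days to January 31 -> 185 left
February 1930 has 28 days -> 157 left
March 1930 has 31 days -> 126 left
April 1930 has 30 days -> 96 left
May 1930 has 31 days -> 65 left
June 1930 has 30 days -> 35 left
July 1930 has 31 days -> 4 left
August 1930: 4 <= 31 -> lands on August 4

Result: 1930-08-04


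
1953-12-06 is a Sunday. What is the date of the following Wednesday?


Current: Sunday
Target: Wednesday
Days ahead: 3

Next Wednesday: 1953-12-09


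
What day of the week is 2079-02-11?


Date: February 11, 2079
Anchor: Jan 1, 2079. With p = 2079 - 1 = 2078: (p + p//4 - p//100 + p//400) mod 7 = (2078 + 519 - 20 + 5) mod 7 = 2582 mod 7 = 6 -> Sunday (Mon=0 ... Sun=6)
Days before February (Jan): 31; offset = 31 + 11 - 1 = 41
Weekday index = (6 + 41) mod 7 = 5

Day of the week: Saturday


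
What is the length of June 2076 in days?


June 2076

30 days


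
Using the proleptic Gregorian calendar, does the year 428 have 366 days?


Gregorian leap year rule: divisible by 4, but not by 100, unless also by 400.
428 is divisible by 4 but not 100 -> leap year

Yes


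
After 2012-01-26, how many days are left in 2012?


Day of year: 26 of 366
Remaining = 366 - 26

340 days


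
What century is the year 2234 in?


Century = (year - 1) // 100 + 1
= (2234 - 1) // 100 + 1
= 2233 // 100 + 1
= 22 + 1

23rd century


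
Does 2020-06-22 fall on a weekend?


Anchor: Jan 1, 2020. With p = 2020 - 1 = 2019: (p + p//4 - p//100 + p//400) mod 7 = (2019 + 504 - 20 + 5) mod 7 = 2508 mod 7 = 2 -> Wednesday (Mon=0 ... Sun=6)
Day of year: 174; offset = 173
Weekday index = (2 + 173) mod 7 = 0 -> Monday
Weekend days: Saturday, Sunday

No


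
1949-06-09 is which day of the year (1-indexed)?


Date: June 9, 1949
Days in months 1 through 5: 151
Plus 9 days in June

Day of year: 160


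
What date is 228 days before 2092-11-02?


Start: 2092-11-02, subtract 228 days
Back 2 days from November 2 reaches October 31, 2092 -> 226 left
October 2092 has 31 days -> back to September 30, 2092 -> 195 left
September 2092 has 30 days -> back to August 31, 2092 -> 165 left
August 2092 has 31 days -> back to July 31, 2092 -> 134 left
July 2092 has 31 days -> back to June 30, 2092 -> 103 left
June 2092 has 30 days -> back to May 31, 2092 -> 73 left
May 2092 has 31 days -> back to April 30, 2092 -> 42 left
April 2092 has 30 days -> back to March 31, 2092 -> 12 left
March 2092: 31 - 12 = 19 -> lands on March 19

Result: 2092-03-19


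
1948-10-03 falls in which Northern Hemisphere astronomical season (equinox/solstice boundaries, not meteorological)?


Date: October 3
Astronomical Autumn (approx.; exact equinox/solstice day varies by year): September 22 to December 20
October 3 falls within the Autumn window

Autumn


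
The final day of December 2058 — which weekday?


December 2058 has 31 days
Anchor: Jan 1, 2058. With p = 2058 - 1 = 2057: (p + p//4 - p//100 + p//400) mod 7 = (2057 + 514 - 20 + 5) mod 7 = 2556 mod 7 = 1 -> Tuesday (Mon=0 ... Sun=6)
Days before December (Jan-Nov): 334; December 1 index = (1 + 334) mod 7 = 6 -> Sunday
Last day offset: 31 - 1 = 30 days
Weekday index = (6 + 30) mod 7 = 1

Tuesday, December 31


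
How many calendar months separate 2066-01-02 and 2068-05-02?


From January 2066 to May 2068
2 years * 12 = 24 months, plus 4 months = 28

28 months


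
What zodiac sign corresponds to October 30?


Date: October 30
Conventional tropical zodiac dates: Scorpio from October 23 onward; Sagittarius starts November 22
October 30 falls within the Scorpio range

Scorpio


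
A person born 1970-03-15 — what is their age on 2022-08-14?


Birth: 1970-03-15
Reference: 2022-08-14
Year difference: 2022 - 1970 = 52

52 years old


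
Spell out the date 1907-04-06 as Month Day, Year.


ISO 1907-04-06 parses as year=1907, month=04, day=06
Month 4 -> April

April 6, 1907


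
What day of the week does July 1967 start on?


Target: July 1, 1967
Anchor: Jan 1, 1967. With p = 1967 - 1 = 1966: (p + p//4 - p//100 + p//400) mod 7 = (1966 + 491 - 19 + 4) mod 7 = 2442 mod 7 = 6 -> Sunday (Mon=0 ... Sun=6)
Days before July (Jan-Jun): 181 days
Weekday index = (6 + 181) mod 7 = 5

Saturday


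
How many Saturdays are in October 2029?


October 2029 has 31 days
Anchor: Jan 1, 2029. With p = 2029 - 1 = 2028: (p + p//4 - p//100 + p//400) mod 7 = (2028 + 507 - 20 + 5) mod 7 = 2520 mod 7 = 0 -> Monday (Mon=0 ... Sun=6)
Days before October (Jan-Sep): 273; October 1 index = (0 + 273) mod 7 = 0 -> Monday
First Saturday is October 6
Saturdays: 6, 13, 20, 27

4 Saturdays


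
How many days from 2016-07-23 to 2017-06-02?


From 2016-07-23 to 2017-06-02
2016-07-23: days before July = 31 + 29 + 31 + 30 + 31 + 30 = 182 (2016 is a leap year); day of year = 182 + 23 = 205
2017-06-02: days before June = 31 + 28 + 31 + 30 + 31 = 151 (2017 is not a leap year); day of year = 151 + 2 = 153
Rest of 2016: 366 - 205 = 161
Total = 161 + 153 = 314

314 days


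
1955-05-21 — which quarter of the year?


Month: May (month 5)
Q1: Jan-Mar, Q2: Apr-Jun, Q3: Jul-Sep, Q4: Oct-Dec

Q2


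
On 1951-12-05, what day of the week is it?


Date: December 5, 1951
Anchor: Jan 1, 1951. With p = 1951 - 1 = 1950: (p + p//4 - p//100 + p//400) mod 7 = (1950 + 487 - 19 + 4) mod 7 = 2422 mod 7 = 0 -> Monday (Mon=0 ... Sun=6)
Days before December (Jan-Nov): 334; offset = 334 + 5 - 1 = 338
Weekday index = (0 + 338) mod 7 = 2

Day of the week: Wednesday


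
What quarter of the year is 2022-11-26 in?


Month: November (month 11)
Q1: Jan-Mar, Q2: Apr-Jun, Q3: Jul-Sep, Q4: Oct-Dec

Q4


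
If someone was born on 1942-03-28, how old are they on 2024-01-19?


Birth: 1942-03-28
Reference: 2024-01-19
Year difference: 2024 - 1942 = 82
Birthday not yet reached in 2024, subtract 1

81 years old


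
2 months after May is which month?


May is month 5
5 + 2 = 7

July


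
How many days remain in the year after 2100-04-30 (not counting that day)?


Day of year: 120 of 365
Remaining = 365 - 120

245 days


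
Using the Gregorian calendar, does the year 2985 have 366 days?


Gregorian leap year rule: divisible by 4, but not by 100, unless also by 400.
2985 is not divisible by 4 -> not a leap year

No
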